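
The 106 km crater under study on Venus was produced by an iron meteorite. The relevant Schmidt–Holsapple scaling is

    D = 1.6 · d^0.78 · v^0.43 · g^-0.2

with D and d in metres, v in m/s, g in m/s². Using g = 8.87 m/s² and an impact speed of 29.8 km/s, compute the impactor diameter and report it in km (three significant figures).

d ≈ 9.07 km

Rearranging for d: d = [D / (1.6 · 29800^0.43 · 8.87^-0.2)]^(1/0.78).
D = 106000 m.
29800^0.43 = 83.93
8.87^-0.2 = 0.6463
Denominator = 1.6 × 83.93 × 0.6463 = 86.79
D / 86.79 = 106000 / 86.79 = 1221
d = 1221^(1/0.78) = 1221^1.2821 = 9067 m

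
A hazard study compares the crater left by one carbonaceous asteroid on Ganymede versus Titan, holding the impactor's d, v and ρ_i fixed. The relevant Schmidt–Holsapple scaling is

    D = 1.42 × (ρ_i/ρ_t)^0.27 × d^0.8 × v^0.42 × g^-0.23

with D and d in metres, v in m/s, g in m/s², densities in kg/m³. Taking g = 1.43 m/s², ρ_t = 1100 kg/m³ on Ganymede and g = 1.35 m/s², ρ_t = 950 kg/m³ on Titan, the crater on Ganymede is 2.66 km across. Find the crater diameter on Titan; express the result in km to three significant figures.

The impactor-only factors (d, v, ρ_i) cancel in the ratio, leaving D_Titan/D_Ganymede = (g_Titan/g_Ganymede)^-0.23 · (ρ_t,Ganymede/ρ_t,Titan)^0.27.
(1.35/1.43)^-0.23 = 0.9441^-0.23 = 1.013
(1100/950)^0.27 = 1.158^0.27 = 1.040
Ratio = 1.013 × 1.040 = 1.054
D_Titan = 1.054 × 2.66 km = 2.80 km

D ≈ 2.80 km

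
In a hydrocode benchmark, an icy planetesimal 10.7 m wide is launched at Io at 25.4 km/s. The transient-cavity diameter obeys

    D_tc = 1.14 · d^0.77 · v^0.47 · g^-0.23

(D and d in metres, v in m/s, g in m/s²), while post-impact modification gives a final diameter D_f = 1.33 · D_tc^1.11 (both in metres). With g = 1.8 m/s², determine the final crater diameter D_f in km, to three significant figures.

D_f ≈ 1.99 km

v = 25400 m/s.
d^0.77 = 10.7^0.77 = 6.203
v^0.47 = 25400^0.47 = 117.6
g^-0.23 = 1.8^-0.23 = 0.8735
D_tc = 1.14 × 6.203 × 117.6 × 0.8735 = 726.4 m
D_f = 1.33 × (726.4)^1.11 = 1994 m
     = 1.994 km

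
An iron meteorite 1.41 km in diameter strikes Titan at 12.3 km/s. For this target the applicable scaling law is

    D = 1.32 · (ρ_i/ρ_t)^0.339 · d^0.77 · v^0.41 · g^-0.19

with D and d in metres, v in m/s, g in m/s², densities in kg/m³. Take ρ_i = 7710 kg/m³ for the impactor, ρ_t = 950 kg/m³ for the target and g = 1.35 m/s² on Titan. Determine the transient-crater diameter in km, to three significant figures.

In SI units: d = 1410 m, v = 12300 m/s.
(ρ_i/ρ_t)^0.339 = (7710/950)^0.339 = 2.034
d^0.77 = 1410^0.77 = 266.0
v^0.41 = 12300^0.41 = 47.52
g^-0.19 = 1.35^-0.19 = 0.9446
D = 1.32 × 2.034 × 266.0 × 47.52 × 0.9446 = 32058 m
   = 32.06 km

D ≈ 32.1 km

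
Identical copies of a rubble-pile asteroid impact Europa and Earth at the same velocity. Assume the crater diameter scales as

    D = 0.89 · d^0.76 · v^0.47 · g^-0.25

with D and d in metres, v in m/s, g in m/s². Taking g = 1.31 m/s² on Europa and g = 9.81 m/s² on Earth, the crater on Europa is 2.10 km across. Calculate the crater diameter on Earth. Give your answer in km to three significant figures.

D ≈ 1.27 km

All impactor-dependent factors cancel in the ratio, leaving D_Earth/D_Europa = (g_Earth/g_Europa)^-0.25.
(9.81/1.31)^-0.25 = 7.489^-0.25 = 0.6045
D_Earth = 0.6045 × 2.10 km = 1.27 km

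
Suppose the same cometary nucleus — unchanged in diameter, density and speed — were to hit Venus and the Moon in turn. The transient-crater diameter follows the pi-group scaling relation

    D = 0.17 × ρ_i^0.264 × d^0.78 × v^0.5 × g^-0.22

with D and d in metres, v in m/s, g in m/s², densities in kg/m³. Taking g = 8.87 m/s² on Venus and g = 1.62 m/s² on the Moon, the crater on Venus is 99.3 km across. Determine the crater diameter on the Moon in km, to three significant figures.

D ≈ 144 km

All impactor-dependent factors cancel in the ratio, leaving D_Moon/D_Venus = (g_Moon/g_Venus)^-0.22.
(1.62/8.87)^-0.22 = 0.1826^-0.22 = 1.454
D_Moon = 1.454 × 99.3 km = 144 km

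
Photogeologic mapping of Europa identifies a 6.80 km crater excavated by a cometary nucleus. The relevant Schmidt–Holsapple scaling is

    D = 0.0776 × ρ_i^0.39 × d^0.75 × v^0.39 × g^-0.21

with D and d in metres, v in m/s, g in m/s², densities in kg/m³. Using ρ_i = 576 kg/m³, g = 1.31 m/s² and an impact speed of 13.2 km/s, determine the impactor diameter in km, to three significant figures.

Rearranging for d: d = [D / (0.0776 · 576^0.39 · 13200^0.39 · 1.31^-0.21)]^(1/0.75).
D = 6800 m.
576^0.39 = 11.93
13200^0.39 = 40.46
1.31^-0.21 = 0.9449
Denominator = 0.0776 × 11.93 × 40.46 × 0.9449 = 35.39
D / 35.39 = 6800 / 35.39 = 192.1
d = 192.1^(1/0.75) = 192.1^1.3333 = 1108 m

d ≈ 1.11 km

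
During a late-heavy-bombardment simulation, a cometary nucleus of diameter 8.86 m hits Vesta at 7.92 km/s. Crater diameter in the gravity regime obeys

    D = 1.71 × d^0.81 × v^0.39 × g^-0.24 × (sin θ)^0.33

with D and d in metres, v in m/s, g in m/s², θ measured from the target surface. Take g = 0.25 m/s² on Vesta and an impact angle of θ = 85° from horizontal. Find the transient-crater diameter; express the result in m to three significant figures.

In SI units: v = 7920 m/s.
d^0.81 = 8.86^0.81 = 5.854
v^0.39 = 7920^0.39 = 33.15
g^-0.24 = 0.25^-0.24 = 1.395
(sin 85°)^0.33 = 0.9962^0.33 = 0.9987
D = 1.71 × 5.854 × 33.15 × 1.395 × 0.9987 = 462.3 m

D ≈ 462 m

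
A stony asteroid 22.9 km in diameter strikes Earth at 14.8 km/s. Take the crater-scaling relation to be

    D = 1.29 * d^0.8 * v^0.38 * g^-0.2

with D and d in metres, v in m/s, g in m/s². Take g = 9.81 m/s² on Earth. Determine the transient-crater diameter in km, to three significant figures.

D ≈ 96.6 km

In SI units: d = 22900 m, v = 14800 m/s.
d^0.8 = 22900^0.8 = 3075
v^0.38 = 14800^0.38 = 38.43
g^-0.2 = 9.81^-0.2 = 0.6334
D = 1.29 × 3075 × 38.43 × 0.6334 = 96557 m
   = 96.56 km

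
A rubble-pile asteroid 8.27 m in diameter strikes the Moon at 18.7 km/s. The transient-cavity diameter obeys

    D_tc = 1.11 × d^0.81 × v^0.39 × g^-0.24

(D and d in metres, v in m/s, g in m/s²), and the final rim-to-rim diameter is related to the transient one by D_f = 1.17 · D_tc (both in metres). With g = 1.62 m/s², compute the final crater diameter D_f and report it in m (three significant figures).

D_f ≈ 297 m

v = 18700 m/s.
d^0.81 = 8.27^0.81 = 5.536
v^0.39 = 18700^0.39 = 46.35
g^-0.24 = 1.62^-0.24 = 0.8907
D_tc = 1.11 × 5.536 × 46.35 × 0.8907 = 253.7 m
D_f = 1.17 × 253.7 = 296.8 m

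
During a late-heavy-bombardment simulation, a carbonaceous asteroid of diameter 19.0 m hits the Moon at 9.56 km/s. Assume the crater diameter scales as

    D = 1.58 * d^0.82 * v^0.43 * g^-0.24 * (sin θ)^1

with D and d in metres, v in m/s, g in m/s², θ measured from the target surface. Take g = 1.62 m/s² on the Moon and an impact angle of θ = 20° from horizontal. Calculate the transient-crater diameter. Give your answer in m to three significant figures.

In SI units: v = 9560 m/s.
d^0.82 = 19^0.82 = 11.18
v^0.43 = 9560^0.43 = 51.48
g^-0.24 = 1.62^-0.24 = 0.8907
(sin 20°)^1 = 0.3420^1 = 0.3420
D = 1.58 × 11.18 × 51.48 × 0.8907 × 0.3420 = 277.0 m

D ≈ 277 m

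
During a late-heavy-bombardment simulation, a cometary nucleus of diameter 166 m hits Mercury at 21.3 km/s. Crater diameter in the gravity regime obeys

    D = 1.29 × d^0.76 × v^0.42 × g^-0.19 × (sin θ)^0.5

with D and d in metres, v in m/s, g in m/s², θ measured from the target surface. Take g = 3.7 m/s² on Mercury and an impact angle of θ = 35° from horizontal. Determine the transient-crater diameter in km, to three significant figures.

In SI units: v = 21300 m/s.
d^0.76 = 166^0.76 = 48.67
v^0.42 = 21300^0.42 = 65.75
g^-0.19 = 3.7^-0.19 = 0.7799
(sin 35°)^0.5 = 0.5736^0.5 = 0.7574
D = 1.29 × 48.67 × 65.75 × 0.7799 × 0.7574 = 2438 m
   = 2.438 km

D ≈ 2.44 km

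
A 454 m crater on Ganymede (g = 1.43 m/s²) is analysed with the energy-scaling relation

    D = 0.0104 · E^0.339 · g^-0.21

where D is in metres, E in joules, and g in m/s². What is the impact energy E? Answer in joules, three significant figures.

Rearranging: E = [D / (0.0104 · g^-0.21)]^(1/0.339).
g^-0.21 = 1.43^-0.21 = 0.9276
D / (0.0104 × 0.9276) = 454 / (9.647 × 10^-3) = 4.706 × 10^4
E = (4.706 × 10^4)^2.9499 = 6.079 × 10^13 J

E ≈ 6.08 × 10^13 J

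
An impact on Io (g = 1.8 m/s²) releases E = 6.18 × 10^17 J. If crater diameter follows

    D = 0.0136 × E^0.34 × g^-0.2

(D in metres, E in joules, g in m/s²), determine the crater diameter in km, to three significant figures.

E^0.34 = (6.18 × 10^17)^0.34 = 1.119 × 10^6
g^-0.2 = 1.8^-0.2 = 0.8891
D = 0.0136 × 1.119 × 10^6 × 0.8891 = 13531 m
   = 13.53 km

D ≈ 13.5 km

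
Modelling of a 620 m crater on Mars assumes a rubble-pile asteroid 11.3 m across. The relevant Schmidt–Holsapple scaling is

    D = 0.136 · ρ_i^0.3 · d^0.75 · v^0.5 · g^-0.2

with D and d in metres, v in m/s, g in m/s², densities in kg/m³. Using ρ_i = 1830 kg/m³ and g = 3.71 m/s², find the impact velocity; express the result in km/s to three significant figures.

v ≈ 10.2 km/s

Rearranging for v: v = [D / (0.136 · 1830^0.3 · 11.3^0.75 · 3.71^-0.2)]^(1/0.5).
1830^0.3 = 9.522
11.3^0.75 = 6.163
3.71^-0.2 = 0.7694
Denominator = 0.136 × 9.522 × 6.163 × 0.7694 = 6.141
D / 6.141 = 620 / 6.141 = 101.0
v = 101.0^(1/0.5) = 101.0^2 = 10201 m/s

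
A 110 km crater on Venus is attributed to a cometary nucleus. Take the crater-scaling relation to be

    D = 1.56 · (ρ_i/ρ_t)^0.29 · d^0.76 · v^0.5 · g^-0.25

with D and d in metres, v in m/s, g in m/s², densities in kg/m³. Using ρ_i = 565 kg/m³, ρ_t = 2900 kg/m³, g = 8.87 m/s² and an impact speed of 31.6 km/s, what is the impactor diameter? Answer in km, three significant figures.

Rearranging for d: d = [D / (1.56 · (565/2900)^0.29 · 31600^0.5 · 8.87^-0.25)]^(1/0.76).
D = 110000 m.
(565/2900)^0.29 = 0.6223
31600^0.5 = 177.8
8.87^-0.25 = 0.5795
Denominator = 1.56 × 0.6223 × 177.8 × 0.5795 = 100.0
D / 100.0 = 110000 / 100.0 = 1100
d = 1100^(1/0.76) = 1100^1.3158 = 10043 m

d ≈ 10.0 km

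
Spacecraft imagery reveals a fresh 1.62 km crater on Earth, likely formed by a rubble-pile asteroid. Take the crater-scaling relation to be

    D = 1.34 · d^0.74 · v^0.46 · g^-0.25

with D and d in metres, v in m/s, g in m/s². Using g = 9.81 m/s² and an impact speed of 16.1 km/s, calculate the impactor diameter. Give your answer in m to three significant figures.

Rearranging for d: d = [D / (1.34 · 16100^0.46 · 9.81^-0.25)]^(1/0.74).
D = 1620 m.
16100^0.46 = 86.13
9.81^-0.25 = 0.5650
Denominator = 1.34 × 86.13 × 0.5650 = 65.21
D / 65.21 = 1620 / 65.21 = 24.84
d = 24.84^(1/0.74) = 24.84^1.3514 = 76.81 m

d ≈ 76.8 m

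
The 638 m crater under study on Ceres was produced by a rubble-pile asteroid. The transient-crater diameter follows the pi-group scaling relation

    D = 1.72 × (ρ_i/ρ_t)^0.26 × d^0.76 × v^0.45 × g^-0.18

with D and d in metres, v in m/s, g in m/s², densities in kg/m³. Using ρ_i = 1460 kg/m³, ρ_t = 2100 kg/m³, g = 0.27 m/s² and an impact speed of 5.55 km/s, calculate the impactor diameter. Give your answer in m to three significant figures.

d ≈ 12.1 m

Rearranging for d: d = [D / (1.72 · (1460/2100)^0.26 · 5550^0.45 · 0.27^-0.18)]^(1/0.76).
(1460/2100)^0.26 = 0.9098
5550^0.45 = 48.41
0.27^-0.18 = 1.266
Denominator = 1.72 × 0.9098 × 48.41 × 1.266 = 95.91
D / 95.91 = 638 / 95.91 = 6.652
d = 6.652^(1/0.76) = 6.652^1.3158 = 12.10 m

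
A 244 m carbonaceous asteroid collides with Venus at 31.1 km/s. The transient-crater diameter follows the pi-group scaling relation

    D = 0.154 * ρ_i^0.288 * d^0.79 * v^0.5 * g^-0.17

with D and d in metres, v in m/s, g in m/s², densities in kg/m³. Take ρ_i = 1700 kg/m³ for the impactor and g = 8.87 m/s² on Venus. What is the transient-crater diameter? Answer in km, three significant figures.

D ≈ 12.3 km

In SI units: v = 31100 m/s.
ρ_i^0.288 = 1700^0.288 = 8.519
d^0.79 = 244^0.79 = 76.92
v^0.5 = 31100^0.5 = 176.4
g^-0.17 = 8.87^-0.17 = 0.6900
D = 0.154 × 8.519 × 76.92 × 176.4 × 0.6900 = 12283 m
   = 12.28 km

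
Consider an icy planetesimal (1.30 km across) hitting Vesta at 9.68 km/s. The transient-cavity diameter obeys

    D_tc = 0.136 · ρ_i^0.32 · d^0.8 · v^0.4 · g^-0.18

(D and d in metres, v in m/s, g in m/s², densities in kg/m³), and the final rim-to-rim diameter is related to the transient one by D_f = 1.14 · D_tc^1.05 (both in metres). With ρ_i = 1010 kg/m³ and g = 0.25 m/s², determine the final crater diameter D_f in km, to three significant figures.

In SI: d = 1300 m, v = 9680 m/s.
ρ_i^0.32 = 1010^0.32 = 9.149
d^0.8 = 1300^0.8 = 309.9
v^0.4 = 9680^0.4 = 39.30
g^-0.18 = 0.25^-0.18 = 1.283
D_tc = 0.136 × 9.149 × 309.9 × 39.30 × 1.283 = 19440 m
D_f = 1.14 × (19440)^1.05 = 36311 m
     = 36.31 km

D_f ≈ 36.3 km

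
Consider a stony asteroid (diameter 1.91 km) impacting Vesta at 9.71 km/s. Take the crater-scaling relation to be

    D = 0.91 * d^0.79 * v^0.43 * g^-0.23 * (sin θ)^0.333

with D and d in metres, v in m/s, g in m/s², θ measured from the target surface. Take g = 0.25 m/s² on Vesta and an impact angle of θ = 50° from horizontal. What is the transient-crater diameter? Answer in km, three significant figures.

D ≈ 23.2 km

In SI units: d = 1910 m, v = 9710 m/s.
d^0.79 = 1910^0.79 = 390.9
v^0.43 = 9710^0.43 = 51.82
g^-0.23 = 0.25^-0.23 = 1.376
(sin 50°)^0.333 = 0.7660^0.333 = 0.9151
D = 0.91 × 390.9 × 51.82 × 1.376 × 0.9151 = 23211 m
   = 23.21 km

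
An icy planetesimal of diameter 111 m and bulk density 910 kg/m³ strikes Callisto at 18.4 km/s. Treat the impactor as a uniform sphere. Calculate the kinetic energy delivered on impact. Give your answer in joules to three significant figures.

v = 18400 m/s.
Mass m = (π/6) ρ d³ = (π/6) × 910 × (111)³ = 6.516 × 10^8 kg
E = ½ m v² = 0.5 × 6.516 × 10^8 × (18400)² = 1.103 × 10^17 J

E ≈ 1.10 × 10^17 J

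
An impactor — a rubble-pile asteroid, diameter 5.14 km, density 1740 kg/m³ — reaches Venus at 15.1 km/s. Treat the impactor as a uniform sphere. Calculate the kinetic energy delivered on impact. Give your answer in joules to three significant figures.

E ≈ 1.41 × 10^22 J

d = 5140 m; v = 15100 m/s.
Mass m = (π/6) ρ d³ = (π/6) × 1740 × (5140)³ = 1.237 × 10^14 kg
E = ½ m v² = 0.5 × 1.237 × 10^14 × (15100)² = 1.410 × 10^22 J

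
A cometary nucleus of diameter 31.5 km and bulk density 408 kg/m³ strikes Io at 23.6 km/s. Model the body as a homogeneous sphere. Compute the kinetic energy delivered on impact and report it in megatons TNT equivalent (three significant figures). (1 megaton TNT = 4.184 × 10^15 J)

d = 31500 m; v = 23600 m/s.
Mass m = (π/6) ρ d³ = (π/6) × 408 × (31500)³ = 6.677 × 10^15 kg
E = ½ m v² = 0.5 × 6.677 × 10^15 × (23600)² = 1.859 × 10^24 J
   = 1.859 × 10^24 / 4.184×10^15 = 4.443 × 10^8 Mt

E ≈ 4.44 × 10^8 Mt TNT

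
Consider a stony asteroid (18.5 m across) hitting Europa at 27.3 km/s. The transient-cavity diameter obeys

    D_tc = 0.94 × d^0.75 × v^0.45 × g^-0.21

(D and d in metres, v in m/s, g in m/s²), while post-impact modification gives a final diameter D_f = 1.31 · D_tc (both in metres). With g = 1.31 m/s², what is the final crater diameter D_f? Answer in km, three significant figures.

D_f ≈ 1.03 km

v = 27300 m/s.
d^0.75 = 18.5^0.75 = 8.920
v^0.45 = 27300^0.45 = 99.15
g^-0.21 = 1.31^-0.21 = 0.9449
D_tc = 0.94 × 8.920 × 99.15 × 0.9449 = 785.5 m
D_f = 1.31 × 785.5 = 1029 m
     = 1.029 km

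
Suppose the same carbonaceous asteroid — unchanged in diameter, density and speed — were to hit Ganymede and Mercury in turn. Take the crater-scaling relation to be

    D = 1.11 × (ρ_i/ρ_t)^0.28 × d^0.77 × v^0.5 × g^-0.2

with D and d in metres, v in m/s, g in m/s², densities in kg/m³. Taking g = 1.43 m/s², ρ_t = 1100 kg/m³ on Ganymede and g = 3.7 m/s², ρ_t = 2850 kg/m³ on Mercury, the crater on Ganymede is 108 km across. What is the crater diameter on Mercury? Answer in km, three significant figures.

D ≈ 68.4 km

The impactor-only factors (d, v, ρ_i) cancel in the ratio, leaving D_Mercury/D_Ganymede = (g_Mercury/g_Ganymede)^-0.2 · (ρ_t,Ganymede/ρ_t,Mercury)^0.28.
(3.7/1.43)^-0.2 = 2.587^-0.2 = 0.8269
(1100/2850)^0.28 = 0.3860^0.28 = 0.7660
Ratio = 0.8269 × 0.7660 = 0.6334
D_Mercury = 0.6334 × 108 km = 68.4 km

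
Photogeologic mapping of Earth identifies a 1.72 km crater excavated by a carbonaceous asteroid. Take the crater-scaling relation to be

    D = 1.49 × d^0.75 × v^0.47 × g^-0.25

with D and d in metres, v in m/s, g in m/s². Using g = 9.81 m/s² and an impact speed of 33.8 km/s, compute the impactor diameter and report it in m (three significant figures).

d ≈ 37.6 m

Rearranging for d: d = [D / (1.49 · 33800^0.47 · 9.81^-0.25)]^(1/0.75).
D = 1720 m.
33800^0.47 = 134.5
9.81^-0.25 = 0.5650
Denominator = 1.49 × 134.5 × 0.5650 = 113.2
D / 113.2 = 1720 / 113.2 = 15.19
d = 15.19^(1/0.75) = 15.19^1.3333 = 37.62 m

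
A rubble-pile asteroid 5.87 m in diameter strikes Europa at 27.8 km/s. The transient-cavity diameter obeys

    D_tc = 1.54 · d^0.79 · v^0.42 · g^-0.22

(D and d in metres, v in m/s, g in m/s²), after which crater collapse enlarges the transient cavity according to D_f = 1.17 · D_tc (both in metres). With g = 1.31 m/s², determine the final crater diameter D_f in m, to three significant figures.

v = 27800 m/s.
d^0.79 = 5.87^0.79 = 4.048
v^0.42 = 27800^0.42 = 73.54
g^-0.22 = 1.31^-0.22 = 0.9423
D_tc = 1.54 × 4.048 × 73.54 × 0.9423 = 432.0 m
D_f = 1.17 × 432.0 = 505.4 m

D_f ≈ 505 m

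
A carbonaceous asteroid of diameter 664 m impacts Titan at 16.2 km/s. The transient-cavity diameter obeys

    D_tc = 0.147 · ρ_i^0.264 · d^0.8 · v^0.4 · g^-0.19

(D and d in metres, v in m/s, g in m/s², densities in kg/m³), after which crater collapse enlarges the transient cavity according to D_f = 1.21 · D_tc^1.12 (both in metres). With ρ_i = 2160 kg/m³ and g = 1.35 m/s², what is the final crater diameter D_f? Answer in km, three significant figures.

v = 16200 m/s.
ρ_i^0.264 = 2160^0.264 = 7.591
d^0.8 = 664^0.8 = 181.0
v^0.4 = 16200^0.4 = 48.28
g^-0.19 = 1.35^-0.19 = 0.9446
D_tc = 0.147 × 7.591 × 181.0 × 48.28 × 0.9446 = 9211 m
D_f = 1.21 × (9211)^1.12 = 33328 m
     = 33.33 km

D_f ≈ 33.3 km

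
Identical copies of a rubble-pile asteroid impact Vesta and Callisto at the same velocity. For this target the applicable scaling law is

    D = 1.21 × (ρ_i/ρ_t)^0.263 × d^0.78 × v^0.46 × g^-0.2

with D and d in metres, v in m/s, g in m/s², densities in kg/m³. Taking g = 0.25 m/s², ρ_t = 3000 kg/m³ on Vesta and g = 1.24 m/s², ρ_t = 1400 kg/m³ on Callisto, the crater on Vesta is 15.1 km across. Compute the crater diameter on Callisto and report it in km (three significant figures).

The impactor-only factors (d, v, ρ_i) cancel in the ratio, leaving D_Callisto/D_Vesta = (g_Callisto/g_Vesta)^-0.2 · (ρ_t,Vesta/ρ_t,Callisto)^0.263.
(1.24/0.25)^-0.2 = 4.960^-0.2 = 0.7259
(3000/1400)^0.263 = 2.143^0.263 = 1.222
Ratio = 0.7259 × 1.222 = 0.8870
D_Callisto = 0.8870 × 15.1 km = 13.4 km

D ≈ 13.4 km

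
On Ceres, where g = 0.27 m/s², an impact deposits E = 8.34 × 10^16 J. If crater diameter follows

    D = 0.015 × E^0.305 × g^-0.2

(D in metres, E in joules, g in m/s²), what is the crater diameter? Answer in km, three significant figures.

E^0.305 = (8.34 × 10^16)^0.305 = 1.449 × 10^5
g^-0.2 = 0.27^-0.2 = 1.299
D = 0.015 × 1.449 × 10^5 × 1.299 = 2823 m
   = 2.823 km

D ≈ 2.82 km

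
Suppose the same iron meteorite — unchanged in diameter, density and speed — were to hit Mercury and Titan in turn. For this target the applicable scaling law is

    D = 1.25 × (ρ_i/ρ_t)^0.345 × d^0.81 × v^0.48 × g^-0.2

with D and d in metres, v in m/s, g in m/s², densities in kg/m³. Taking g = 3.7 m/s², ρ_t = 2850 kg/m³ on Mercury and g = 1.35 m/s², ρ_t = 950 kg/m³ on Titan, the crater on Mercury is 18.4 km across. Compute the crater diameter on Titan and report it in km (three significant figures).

The impactor-only factors (d, v, ρ_i) cancel in the ratio, leaving D_Titan/D_Mercury = (g_Titan/g_Mercury)^-0.2 · (ρ_t,Mercury/ρ_t,Titan)^0.345.
(1.35/3.7)^-0.2 = 0.3649^-0.2 = 1.223
(2850/950)^0.345 = 3.000^0.345 = 1.461
Ratio = 1.223 × 1.461 = 1.787
D_Titan = 1.787 × 18.4 km = 32.9 km

D ≈ 32.9 km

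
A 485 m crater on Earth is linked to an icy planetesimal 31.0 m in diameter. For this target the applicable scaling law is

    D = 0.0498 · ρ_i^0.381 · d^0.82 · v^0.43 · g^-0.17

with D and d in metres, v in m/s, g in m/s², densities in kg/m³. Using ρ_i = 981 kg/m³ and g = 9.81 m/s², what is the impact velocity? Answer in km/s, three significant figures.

v ≈ 14.9 km/s

Rearranging for v: v = [D / (0.0498 · 981^0.381 · 31^0.82 · 9.81^-0.17)]^(1/0.43).
981^0.381 = 13.80
31^0.82 = 16.71
9.81^-0.17 = 0.6783
Denominator = 0.0498 × 13.80 × 16.71 × 0.6783 = 7.789
D / 7.789 = 485 / 7.789 = 62.27
v = 62.27^(1/0.43) = 62.27^2.3256 = 14886 m/s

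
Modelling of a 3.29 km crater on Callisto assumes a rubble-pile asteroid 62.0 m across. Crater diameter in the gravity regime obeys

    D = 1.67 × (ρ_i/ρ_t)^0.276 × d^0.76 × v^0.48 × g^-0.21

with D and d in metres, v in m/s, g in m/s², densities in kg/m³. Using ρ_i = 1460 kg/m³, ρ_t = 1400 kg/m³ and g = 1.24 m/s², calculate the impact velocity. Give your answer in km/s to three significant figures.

Rearranging for v: v = [D / (1.67 · (1460/1400)^0.276 · 62^0.76 · 1.24^-0.21)]^(1/0.48).
D = 3290 m.
(1460/1400)^0.276 = 1.012
62^0.76 = 23.03
1.24^-0.21 = 0.9558
Denominator = 1.67 × 1.012 × 23.03 × 0.9558 = 37.20
D / 37.20 = 3290 / 37.20 = 88.44
v = 88.44^(1/0.48) = 88.44^2.0833 = 11362 m/s

v ≈ 11.4 km/s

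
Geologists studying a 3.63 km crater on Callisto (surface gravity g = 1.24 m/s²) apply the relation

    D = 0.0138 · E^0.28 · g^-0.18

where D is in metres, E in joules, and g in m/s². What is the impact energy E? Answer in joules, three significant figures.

Rearranging: E = [D / (0.0138 · g^-0.18)]^(1/0.28).
D = 3630 m.
g^-0.18 = 1.24^-0.18 = 0.9620
D / (0.0138 × 0.9620) = 3630 / (0.01328) = 2.733 × 10^5
E = (2.733 × 10^5)^3.5714 = 2.609 × 10^19 J

E ≈ 2.61 × 10^19 J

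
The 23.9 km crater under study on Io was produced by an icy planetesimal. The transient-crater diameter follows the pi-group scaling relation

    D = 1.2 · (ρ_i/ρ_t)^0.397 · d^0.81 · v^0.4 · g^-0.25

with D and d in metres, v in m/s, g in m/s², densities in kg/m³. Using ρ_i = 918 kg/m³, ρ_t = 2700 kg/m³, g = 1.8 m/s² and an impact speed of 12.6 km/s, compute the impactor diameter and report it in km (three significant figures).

d ≈ 3.90 km

Rearranging for d: d = [D / (1.2 · (918/2700)^0.397 · 12600^0.4 · 1.8^-0.25)]^(1/0.81).
D = 23900 m.
(918/2700)^0.397 = 0.6516
12600^0.4 = 43.67
1.8^-0.25 = 0.8633
Denominator = 1.2 × 0.6516 × 43.67 × 0.8633 = 29.48
D / 29.48 = 23900 / 29.48 = 810.7
d = 810.7^(1/0.81) = 810.7^1.2346 = 3902 m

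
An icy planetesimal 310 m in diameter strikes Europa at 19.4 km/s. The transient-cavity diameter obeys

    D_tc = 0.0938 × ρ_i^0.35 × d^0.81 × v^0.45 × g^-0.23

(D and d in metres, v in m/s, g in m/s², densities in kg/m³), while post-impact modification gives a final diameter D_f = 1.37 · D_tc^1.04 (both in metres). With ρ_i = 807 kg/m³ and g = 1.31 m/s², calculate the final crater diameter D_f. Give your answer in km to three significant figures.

D_f ≈ 16.0 km

v = 19400 m/s.
ρ_i^0.35 = 807^0.35 = 10.41
d^0.81 = 310^0.81 = 104.2
v^0.45 = 19400^0.45 = 85.02
g^-0.23 = 1.31^-0.23 = 0.9398
D_tc = 0.0938 × 10.41 × 104.2 × 85.02 × 0.9398 = 8130 m
D_f = 1.37 × (8130)^1.04 = 15967 m
     = 15.97 km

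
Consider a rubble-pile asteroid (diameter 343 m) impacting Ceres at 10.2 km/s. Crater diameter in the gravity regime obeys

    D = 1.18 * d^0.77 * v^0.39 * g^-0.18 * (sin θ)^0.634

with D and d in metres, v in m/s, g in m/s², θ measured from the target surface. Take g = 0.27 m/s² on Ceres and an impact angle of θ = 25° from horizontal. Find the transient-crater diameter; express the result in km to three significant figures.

D ≈ 2.84 km

In SI units: v = 10200 m/s.
d^0.77 = 343^0.77 = 89.57
v^0.39 = 10200^0.39 = 36.59
g^-0.18 = 0.27^-0.18 = 1.266
(sin 25°)^0.634 = 0.4226^0.634 = 0.5792
D = 1.18 × 89.57 × 36.59 × 1.266 × 0.5792 = 2836 m
   = 2.836 km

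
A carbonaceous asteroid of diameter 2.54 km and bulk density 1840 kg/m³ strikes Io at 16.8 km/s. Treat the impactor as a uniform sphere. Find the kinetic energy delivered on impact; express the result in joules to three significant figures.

d = 2540 m; v = 16800 m/s.
Mass m = (π/6) ρ d³ = (π/6) × 1840 × (2540)³ = 1.579 × 10^13 kg
E = ½ m v² = 0.5 × 1.579 × 10^13 × (16800)² = 2.228 × 10^21 J

E ≈ 2.23 × 10^21 J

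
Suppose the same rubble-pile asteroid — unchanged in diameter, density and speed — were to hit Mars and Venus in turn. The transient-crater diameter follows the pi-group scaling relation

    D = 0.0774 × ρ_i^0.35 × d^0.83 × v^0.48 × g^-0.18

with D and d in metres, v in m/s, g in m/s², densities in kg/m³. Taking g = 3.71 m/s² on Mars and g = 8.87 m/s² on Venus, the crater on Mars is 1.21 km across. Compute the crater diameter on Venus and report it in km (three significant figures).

All impactor-dependent factors cancel in the ratio, leaving D_Venus/D_Mars = (g_Venus/g_Mars)^-0.18.
(8.87/3.71)^-0.18 = 2.391^-0.18 = 0.8548
D_Venus = 0.8548 × 1.21 km = 1.03 km

D ≈ 1.03 km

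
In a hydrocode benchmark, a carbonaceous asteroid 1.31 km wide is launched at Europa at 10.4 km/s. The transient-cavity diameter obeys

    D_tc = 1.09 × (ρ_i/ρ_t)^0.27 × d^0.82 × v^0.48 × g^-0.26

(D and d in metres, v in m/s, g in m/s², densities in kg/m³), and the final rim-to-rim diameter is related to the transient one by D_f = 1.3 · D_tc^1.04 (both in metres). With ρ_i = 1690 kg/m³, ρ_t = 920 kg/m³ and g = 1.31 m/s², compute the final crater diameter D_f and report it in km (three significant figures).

In SI: d = 1310 m, v = 10400 m/s.
(ρ_i/ρ_t)^0.27 = (1690/920)^0.27 = 1.178
d^0.82 = 1310^0.82 = 359.9
v^0.48 = 10400^0.48 = 84.76
g^-0.26 = 1.31^-0.26 = 0.9322
D_tc = 1.09 × 1.178 × 359.9 × 84.76 × 0.9322 = 36510 m
D_f = 1.3 × (36510)^1.04 = 72252 m
     = 72.25 km

D_f ≈ 72.3 km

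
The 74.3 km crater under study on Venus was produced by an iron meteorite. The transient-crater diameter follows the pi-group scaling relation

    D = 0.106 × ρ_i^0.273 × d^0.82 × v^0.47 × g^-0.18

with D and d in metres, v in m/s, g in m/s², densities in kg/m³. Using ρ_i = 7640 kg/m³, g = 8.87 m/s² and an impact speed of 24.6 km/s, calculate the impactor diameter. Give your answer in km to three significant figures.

d ≈ 3.37 km

Rearranging for d: d = [D / (0.106 · 7640^0.273 · 24600^0.47 · 8.87^-0.18)]^(1/0.82).
D = 74300 m.
7640^0.273 = 11.48
24600^0.47 = 115.8
8.87^-0.18 = 0.6751
Denominator = 0.106 × 11.48 × 115.8 × 0.6751 = 95.13
D / 95.13 = 74300 / 95.13 = 781.0
d = 781.0^(1/0.82) = 781.0^1.2195 = 3370 m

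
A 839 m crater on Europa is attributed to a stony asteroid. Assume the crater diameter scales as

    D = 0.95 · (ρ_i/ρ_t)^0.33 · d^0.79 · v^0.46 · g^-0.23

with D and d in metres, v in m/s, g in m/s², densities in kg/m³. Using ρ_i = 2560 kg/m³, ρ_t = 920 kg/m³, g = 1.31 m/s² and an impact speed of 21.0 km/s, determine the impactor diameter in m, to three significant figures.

Rearranging for d: d = [D / (0.95 · (2560/920)^0.33 · 21000^0.46 · 1.31^-0.23)]^(1/0.79).
(2560/920)^0.33 = 1.402
21000^0.46 = 97.32
1.31^-0.23 = 0.9398
Denominator = 0.95 × 1.402 × 97.32 × 0.9398 = 121.8
D / 121.8 = 839 / 121.8 = 6.888
d = 6.888^(1/0.79) = 6.888^1.2658 = 11.50 m

d ≈ 11.5 m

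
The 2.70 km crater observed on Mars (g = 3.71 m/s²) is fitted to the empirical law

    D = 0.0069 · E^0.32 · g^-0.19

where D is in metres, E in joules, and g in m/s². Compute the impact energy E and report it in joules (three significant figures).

Rearranging: E = [D / (0.0069 · g^-0.19)]^(1/0.32).
D = 2700 m.
g^-0.19 = 3.71^-0.19 = 0.7795
D / (0.0069 × 0.7795) = 2700 / (5.379 × 10^-3) = 5.020 × 10^5
E = (5.020 × 10^5)^3.125 = 6.527 × 10^17 J

E ≈ 6.53 × 10^17 J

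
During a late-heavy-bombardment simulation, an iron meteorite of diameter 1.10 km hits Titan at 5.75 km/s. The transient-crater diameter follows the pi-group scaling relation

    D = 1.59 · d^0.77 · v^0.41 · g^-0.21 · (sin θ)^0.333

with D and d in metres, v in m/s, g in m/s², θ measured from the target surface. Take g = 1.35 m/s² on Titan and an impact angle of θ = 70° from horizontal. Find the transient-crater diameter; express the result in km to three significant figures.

In SI units: d = 1100 m, v = 5750 m/s.
d^0.77 = 1100^0.77 = 219.7
v^0.41 = 5750^0.41 = 34.79
g^-0.21 = 1.35^-0.21 = 0.9389
(sin 70°)^0.333 = 0.9397^0.333 = 0.9795
D = 1.59 × 219.7 × 34.79 × 0.9389 × 0.9795 = 11176 m
   = 11.18 km

D ≈ 11.2 km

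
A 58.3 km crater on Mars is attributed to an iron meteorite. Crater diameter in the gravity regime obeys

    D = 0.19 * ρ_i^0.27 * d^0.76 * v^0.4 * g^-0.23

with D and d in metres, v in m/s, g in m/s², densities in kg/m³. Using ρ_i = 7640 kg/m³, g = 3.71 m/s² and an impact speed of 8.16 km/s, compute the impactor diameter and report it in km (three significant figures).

d ≈ 8.99 km

Rearranging for d: d = [D / (0.19 · 7640^0.27 · 8160^0.4 · 3.71^-0.23)]^(1/0.76).
D = 58300 m.
7640^0.27 = 11.18
8160^0.4 = 36.70
3.71^-0.23 = 0.7397
Denominator = 0.19 × 11.18 × 36.70 × 0.7397 = 57.67
D / 57.67 = 58300 / 57.67 = 1011
d = 1011^(1/0.76) = 1011^1.3158 = 8988 m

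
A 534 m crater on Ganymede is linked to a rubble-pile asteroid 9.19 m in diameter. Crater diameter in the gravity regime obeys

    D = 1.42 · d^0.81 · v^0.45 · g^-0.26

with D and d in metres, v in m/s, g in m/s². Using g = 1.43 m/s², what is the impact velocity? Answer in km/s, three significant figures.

Rearranging for v: v = [D / (1.42 · 9.19^0.81 · 1.43^-0.26)]^(1/0.45).
9.19^0.81 = 6.030
1.43^-0.26 = 0.9112
Denominator = 1.42 × 6.030 × 0.9112 = 7.802
D / 7.802 = 534 / 7.802 = 68.44
v = 68.44^(1/0.45) = 68.44^2.2222 = 11979 m/s

v ≈ 12.0 km/s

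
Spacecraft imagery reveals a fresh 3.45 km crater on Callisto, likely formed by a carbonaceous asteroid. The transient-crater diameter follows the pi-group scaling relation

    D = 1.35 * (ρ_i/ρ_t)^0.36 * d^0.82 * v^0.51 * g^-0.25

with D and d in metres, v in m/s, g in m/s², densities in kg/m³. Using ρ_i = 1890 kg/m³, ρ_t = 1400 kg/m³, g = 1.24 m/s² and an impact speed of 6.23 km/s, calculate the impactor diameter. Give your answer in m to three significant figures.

Rearranging for d: d = [D / (1.35 · (1890/1400)^0.36 · 6230^0.51 · 1.24^-0.25)]^(1/0.82).
D = 3450 m.
(1890/1400)^0.36 = 1.114
6230^0.51 = 86.14
1.24^-0.25 = 0.9476
Denominator = 1.35 × 1.114 × 86.14 × 0.9476 = 122.8
D / 122.8 = 3450 / 122.8 = 28.09
d = 28.09^(1/0.82) = 28.09^1.2195 = 58.41 m

d ≈ 58.4 m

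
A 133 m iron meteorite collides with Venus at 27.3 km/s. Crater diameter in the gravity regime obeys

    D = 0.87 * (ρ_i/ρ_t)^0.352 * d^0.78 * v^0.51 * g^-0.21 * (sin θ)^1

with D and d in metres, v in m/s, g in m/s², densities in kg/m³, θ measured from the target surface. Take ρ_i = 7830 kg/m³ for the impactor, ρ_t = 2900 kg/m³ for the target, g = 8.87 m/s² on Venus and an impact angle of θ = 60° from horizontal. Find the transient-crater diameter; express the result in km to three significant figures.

In SI units: v = 27300 m/s.
(ρ_i/ρ_t)^0.352 = (7830/2900)^0.352 = 1.419
d^0.78 = 133^0.78 = 45.35
v^0.51 = 27300^0.51 = 183.0
g^-0.21 = 8.87^-0.21 = 0.6323
(sin 60°)^1 = 0.8660^1 = 0.8660
D = 0.87 × 1.419 × 45.35 × 183.0 × 0.6323 × 0.8660 = 5610 m
   = 5.610 km

D ≈ 5.61 km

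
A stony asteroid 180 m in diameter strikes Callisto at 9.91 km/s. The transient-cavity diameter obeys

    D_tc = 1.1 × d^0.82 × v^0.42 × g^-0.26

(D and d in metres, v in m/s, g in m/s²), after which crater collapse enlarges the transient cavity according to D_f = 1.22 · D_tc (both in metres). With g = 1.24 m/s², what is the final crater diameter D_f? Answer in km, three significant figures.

D_f ≈ 4.28 km

v = 9910 m/s.
d^0.82 = 180^0.82 = 70.68
v^0.42 = 9910^0.42 = 47.68
g^-0.26 = 1.24^-0.26 = 0.9456
D_tc = 1.1 × 70.68 × 47.68 × 0.9456 = 3505 m
D_f = 1.22 × 3505 = 4276 m
     = 4.276 km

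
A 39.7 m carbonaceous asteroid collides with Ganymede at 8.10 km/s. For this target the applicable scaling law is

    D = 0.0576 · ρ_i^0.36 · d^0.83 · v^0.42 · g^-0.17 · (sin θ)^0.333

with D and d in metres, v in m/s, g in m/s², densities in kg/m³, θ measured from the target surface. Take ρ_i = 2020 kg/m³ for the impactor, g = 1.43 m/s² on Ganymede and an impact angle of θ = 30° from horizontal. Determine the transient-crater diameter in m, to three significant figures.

In SI units: v = 8100 m/s.
ρ_i^0.36 = 2020^0.36 = 15.49
d^0.83 = 39.7^0.83 = 21.23
v^0.42 = 8100^0.42 = 43.81
g^-0.17 = 1.43^-0.17 = 0.9410
(sin 30°)^0.333 = 0.5000^0.333 = 0.7939
D = 0.0576 × 15.49 × 21.23 × 43.81 × 0.9410 × 0.7939 = 619.9 m

D ≈ 620 m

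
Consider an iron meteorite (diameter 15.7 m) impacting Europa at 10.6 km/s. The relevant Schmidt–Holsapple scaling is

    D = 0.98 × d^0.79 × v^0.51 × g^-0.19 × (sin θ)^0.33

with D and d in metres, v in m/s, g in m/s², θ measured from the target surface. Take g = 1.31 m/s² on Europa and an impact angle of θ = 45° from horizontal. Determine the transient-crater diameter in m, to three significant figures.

In SI units: v = 10600 m/s.
d^0.79 = 15.7^0.79 = 8.806
v^0.51 = 10600^0.51 = 113.0
g^-0.19 = 1.31^-0.19 = 0.9500
(sin 45°)^0.33 = 0.7071^0.33 = 0.8919
D = 0.98 × 8.806 × 113.0 × 0.9500 × 0.8919 = 826.3 m

D ≈ 826 m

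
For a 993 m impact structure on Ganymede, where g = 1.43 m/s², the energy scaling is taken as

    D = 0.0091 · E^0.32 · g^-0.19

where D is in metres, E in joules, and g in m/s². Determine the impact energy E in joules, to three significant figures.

Rearranging: E = [D / (0.0091 · g^-0.19)]^(1/0.32).
g^-0.19 = 1.43^-0.19 = 0.9343
D / (0.0091 × 0.9343) = 993 / (8.502 × 10^-3) = 1.168 × 10^5
E = (1.168 × 10^5)^3.125 = 6.851 × 10^15 J

E ≈ 6.85 × 10^15 J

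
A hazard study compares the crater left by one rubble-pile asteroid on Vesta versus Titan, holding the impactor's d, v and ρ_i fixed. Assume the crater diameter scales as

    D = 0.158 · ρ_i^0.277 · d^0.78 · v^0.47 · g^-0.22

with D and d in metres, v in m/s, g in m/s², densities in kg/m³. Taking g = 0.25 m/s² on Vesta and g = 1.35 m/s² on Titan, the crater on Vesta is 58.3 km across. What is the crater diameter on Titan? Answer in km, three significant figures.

D ≈ 40.2 km

All impactor-dependent factors cancel in the ratio, leaving D_Titan/D_Vesta = (g_Titan/g_Vesta)^-0.22.
(1.35/0.25)^-0.22 = 5.400^-0.22 = 0.6900
D_Titan = 0.6900 × 58.3 km = 40.2 km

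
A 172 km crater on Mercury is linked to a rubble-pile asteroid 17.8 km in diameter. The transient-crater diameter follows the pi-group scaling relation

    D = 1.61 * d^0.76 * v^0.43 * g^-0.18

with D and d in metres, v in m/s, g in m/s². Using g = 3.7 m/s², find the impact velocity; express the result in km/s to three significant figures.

Rearranging for v: v = [D / (1.61 · 17800^0.76 · 3.7^-0.18)]^(1/0.43).
D = 172000 m.
17800^0.76 = 1699
3.7^-0.18 = 0.7902
Denominator = 1.61 × 1699 × 0.7902 = 2162
D / 2162 = 172000 / 2162 = 79.56
v = 79.56^(1/0.43) = 79.56^2.3256 = 26318 m/s

v ≈ 26.3 km/s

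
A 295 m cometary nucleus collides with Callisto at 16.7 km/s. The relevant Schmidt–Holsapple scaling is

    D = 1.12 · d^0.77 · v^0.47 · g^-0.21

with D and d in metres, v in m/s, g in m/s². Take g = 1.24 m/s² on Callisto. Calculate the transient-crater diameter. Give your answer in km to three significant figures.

D ≈ 8.24 km

In SI units: v = 16700 m/s.
d^0.77 = 295^0.77 = 79.76
v^0.47 = 16700^0.47 = 96.53
g^-0.21 = 1.24^-0.21 = 0.9558
D = 1.12 × 79.76 × 96.53 × 0.9558 = 8242 m
   = 8.242 km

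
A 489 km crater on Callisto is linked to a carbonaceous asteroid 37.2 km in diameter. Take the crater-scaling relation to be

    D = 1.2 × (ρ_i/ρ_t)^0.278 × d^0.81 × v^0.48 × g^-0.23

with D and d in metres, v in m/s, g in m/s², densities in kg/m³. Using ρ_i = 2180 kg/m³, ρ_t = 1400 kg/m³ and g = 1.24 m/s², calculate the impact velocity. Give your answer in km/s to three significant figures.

v ≈ 8.10 km/s

Rearranging for v: v = [D / (1.2 · (2180/1400)^0.278 · 37200^0.81 · 1.24^-0.23)]^(1/0.48).
D = 489000 m.
(2180/1400)^0.278 = 1.131
37200^0.81 = 5037
1.24^-0.23 = 0.9517
Denominator = 1.2 × 1.131 × 5037 × 0.9517 = 6506
D / 6506 = 489000 / 6506 = 75.16
v = 75.16^(1/0.48) = 75.16^2.0833 = 8095 m/s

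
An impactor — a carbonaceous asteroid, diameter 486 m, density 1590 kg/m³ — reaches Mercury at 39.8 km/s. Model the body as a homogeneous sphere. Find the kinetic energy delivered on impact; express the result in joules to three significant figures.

v = 39800 m/s.
Mass m = (π/6) ρ d³ = (π/6) × 1590 × (486)³ = 9.557 × 10^10 kg
E = ½ m v² = 0.5 × 9.557 × 10^10 × (39800)² = 7.569 × 10^19 J

E ≈ 7.57 × 10^19 J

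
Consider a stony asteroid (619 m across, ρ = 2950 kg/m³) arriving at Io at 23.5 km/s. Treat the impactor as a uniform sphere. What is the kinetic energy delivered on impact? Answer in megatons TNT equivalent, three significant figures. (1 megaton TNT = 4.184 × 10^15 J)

E ≈ 24200 Mt TNT

v = 23500 m/s.
Mass m = (π/6) ρ d³ = (π/6) × 2950 × (619)³ = 3.663 × 10^11 kg
E = ½ m v² = 0.5 × 3.663 × 10^11 × (23500)² = 1.011 × 10^20 J
   = 1.011 × 10^20 / 4.184×10^15 = 24163 Mt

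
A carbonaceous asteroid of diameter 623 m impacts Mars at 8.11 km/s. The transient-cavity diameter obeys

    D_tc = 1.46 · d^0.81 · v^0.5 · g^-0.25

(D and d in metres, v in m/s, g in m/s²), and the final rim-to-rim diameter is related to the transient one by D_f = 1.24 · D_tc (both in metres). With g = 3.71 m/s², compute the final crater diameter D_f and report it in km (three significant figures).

v = 8110 m/s.
d^0.81 = 623^0.81 = 183.5
v^0.5 = 8110^0.5 = 90.06
g^-0.25 = 3.71^-0.25 = 0.7205
D_tc = 1.46 × 183.5 × 90.06 × 0.7205 = 17380 m
D_f = 1.24 × 17380 = 21551 m
     = 21.55 km

D_f ≈ 21.6 km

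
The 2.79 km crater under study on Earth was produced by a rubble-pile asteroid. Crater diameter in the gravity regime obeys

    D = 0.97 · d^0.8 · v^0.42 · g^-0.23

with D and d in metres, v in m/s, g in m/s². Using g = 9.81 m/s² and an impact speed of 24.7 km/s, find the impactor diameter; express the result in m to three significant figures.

Rearranging for d: d = [D / (0.97 · 24700^0.42 · 9.81^-0.23)]^(1/0.8).
D = 2790 m.
24700^0.42 = 69.97
9.81^-0.23 = 0.5914
Denominator = 0.97 × 69.97 × 0.5914 = 40.14
D / 40.14 = 2790 / 40.14 = 69.51
d = 69.51^(1/0.8) = 69.51^1.25 = 200.7 m

d ≈ 201 m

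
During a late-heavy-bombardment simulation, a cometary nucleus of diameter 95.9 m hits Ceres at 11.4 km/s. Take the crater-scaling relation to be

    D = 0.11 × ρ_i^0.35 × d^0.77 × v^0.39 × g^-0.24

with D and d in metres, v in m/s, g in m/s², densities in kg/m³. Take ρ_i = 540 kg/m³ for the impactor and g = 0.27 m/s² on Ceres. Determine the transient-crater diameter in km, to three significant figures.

In SI units: v = 11400 m/s.
ρ_i^0.35 = 540^0.35 = 9.044
d^0.77 = 95.9^0.77 = 33.57
v^0.39 = 11400^0.39 = 38.21
g^-0.24 = 0.27^-0.24 = 1.369
D = 0.11 × 9.044 × 33.57 × 38.21 × 1.369 = 1747 m
   = 1.747 km

D ≈ 1.75 km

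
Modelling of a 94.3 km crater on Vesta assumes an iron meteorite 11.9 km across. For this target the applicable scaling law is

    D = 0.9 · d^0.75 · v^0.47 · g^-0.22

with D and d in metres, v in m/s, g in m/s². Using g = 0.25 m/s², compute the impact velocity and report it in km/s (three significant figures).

Rearranging for v: v = [D / (0.9 · 11900^0.75 · 0.25^-0.22)]^(1/0.47).
D = 94300 m.
11900^0.75 = 1139
0.25^-0.22 = 1.357
Denominator = 0.9 × 1139 × 1.357 = 1391
D / 1391 = 94300 / 1391 = 67.79
v = 67.79^(1/0.47) = 67.79^2.1277 = 7874 m/s

v ≈ 7.87 km/s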